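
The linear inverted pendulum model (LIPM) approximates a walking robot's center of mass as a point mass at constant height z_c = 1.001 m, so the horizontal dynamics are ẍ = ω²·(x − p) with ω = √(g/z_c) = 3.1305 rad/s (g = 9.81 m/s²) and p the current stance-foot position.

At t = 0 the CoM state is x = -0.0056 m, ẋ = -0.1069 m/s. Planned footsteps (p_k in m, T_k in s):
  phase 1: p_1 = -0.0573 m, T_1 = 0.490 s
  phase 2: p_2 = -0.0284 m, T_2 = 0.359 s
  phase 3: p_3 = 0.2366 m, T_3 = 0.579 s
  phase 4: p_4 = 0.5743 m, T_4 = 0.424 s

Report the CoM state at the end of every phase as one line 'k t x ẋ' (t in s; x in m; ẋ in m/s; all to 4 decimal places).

phase 1: p=-0.0573, T=0.490, ωT=1.533945, cosh=2.426057, sinh=2.210374; start (x,ẋ)=(-0.005600, -0.106900) → end (x,ẋ)=(-0.007352, 0.098397)
phase 2: p=-0.0284, T=0.359, ωT=1.123849, cosh=1.700851, sinh=1.375824; start (x,ẋ)=(-0.007352, 0.098397) → end (x,ẋ)=(0.050643, 0.258010)
phase 3: p=0.2366, T=0.579, ωT=1.812559, cosh=3.144671, sinh=2.981436; start (x,ẋ)=(0.050643, 0.258010) → end (x,ẋ)=(-0.102449, -0.924251)
phase 4: p=0.5743, T=0.424, ωT=1.327332, cosh=2.018076, sinh=1.752893; start (x,ẋ)=(-0.102449, -0.924251) → end (x,ẋ)=(-1.308957, -5.578823)

1 0.4900 -0.0074 0.0984
2 0.8490 0.0506 0.2580
3 1.4280 -0.1024 -0.9243
4 1.8520 -1.3090 -5.5788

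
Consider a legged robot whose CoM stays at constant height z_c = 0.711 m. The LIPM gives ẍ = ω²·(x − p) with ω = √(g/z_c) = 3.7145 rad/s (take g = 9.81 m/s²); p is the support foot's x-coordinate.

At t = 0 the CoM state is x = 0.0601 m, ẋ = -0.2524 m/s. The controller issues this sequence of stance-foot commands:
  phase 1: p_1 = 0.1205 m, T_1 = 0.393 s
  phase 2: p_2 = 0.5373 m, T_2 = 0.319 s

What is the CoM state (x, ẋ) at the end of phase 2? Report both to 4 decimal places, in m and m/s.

x = -1.1113, ẋ = -5.6522

phase 1: p=0.1205, T=0.393, ωT=1.459799, cosh=2.268688, sinh=2.036404; start (x,ẋ)=(0.060100, -0.252400) → end (x,ẋ)=(-0.154902, -1.029496)
phase 2: p=0.5373, T=0.319, ωT=1.184926, cosh=1.788106, sinh=1.482337; start (x,ẋ)=(-0.154902, -1.029496) → end (x,ẋ)=(-1.111270, -5.652211)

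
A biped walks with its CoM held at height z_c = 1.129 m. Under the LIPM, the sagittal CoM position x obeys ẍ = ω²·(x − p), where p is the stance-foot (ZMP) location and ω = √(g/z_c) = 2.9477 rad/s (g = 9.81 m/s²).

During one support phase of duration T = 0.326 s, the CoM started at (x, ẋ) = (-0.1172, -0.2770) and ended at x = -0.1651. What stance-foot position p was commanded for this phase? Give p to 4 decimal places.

ωT = 2.9477·0.326 = 0.960950; cosh(ωT) = 1.498354, sinh(ωT) = 1.115825
x(T) = p + (x₀−p)·cosh(ωT) + (ẋ₀/ω)·sinh(ωT) ⇒ p·(1 − cosh) = x(T) − x₀·cosh − (ẋ₀/ω)·sinh
numerator   = -0.1651 − (-0.1172)·1.498354 − (-0.2770/2.9477)·1.115825 = 0.115363
denominator = 1 − 1.498354 = -0.498354
p = 0.115363 / -0.498354 = -0.2315

p = -0.2315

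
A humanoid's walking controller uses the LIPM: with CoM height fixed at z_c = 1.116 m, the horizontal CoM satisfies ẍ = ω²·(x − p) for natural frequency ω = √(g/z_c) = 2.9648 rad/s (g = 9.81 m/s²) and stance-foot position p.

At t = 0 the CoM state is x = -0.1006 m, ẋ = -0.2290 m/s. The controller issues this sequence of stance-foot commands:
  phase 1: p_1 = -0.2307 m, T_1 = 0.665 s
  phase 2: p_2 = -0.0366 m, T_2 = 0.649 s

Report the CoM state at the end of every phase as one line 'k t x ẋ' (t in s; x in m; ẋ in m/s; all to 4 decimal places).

1 0.6650 -0.0264 0.5200
2 1.3140 0.5868 1.9197

phase 1: p=-0.2307, T=0.665, ωT=1.971592, cosh=3.660668, sinh=3.521433; start (x,ẋ)=(-0.100600, -0.229000) → end (x,ẋ)=(-0.026441, 0.519996)
phase 2: p=-0.0366, T=0.649, ωT=1.924155, cosh=3.497679, sinh=3.351680; start (x,ẋ)=(-0.026441, 0.519996) → end (x,ẋ)=(0.586783, 1.919728)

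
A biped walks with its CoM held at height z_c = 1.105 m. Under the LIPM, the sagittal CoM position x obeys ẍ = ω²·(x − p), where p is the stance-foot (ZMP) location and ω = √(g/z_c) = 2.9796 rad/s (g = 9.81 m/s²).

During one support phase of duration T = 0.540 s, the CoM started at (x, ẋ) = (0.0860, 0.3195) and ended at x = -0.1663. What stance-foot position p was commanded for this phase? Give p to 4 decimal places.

ωT = 2.9796·0.540 = 1.608984; cosh(ωT) = 2.598911, sinh(ωT) = 2.398820
x(T) = p + (x₀−p)·cosh(ωT) + (ẋ₀/ω)·sinh(ωT) ⇒ p·(1 − cosh) = x(T) − x₀·cosh − (ẋ₀/ω)·sinh
numerator   = -0.1663 − (0.0860)·2.598911 − (0.3195/2.9796)·2.398820 = -0.647030
denominator = 1 − 2.598911 = -1.598911
p = -0.647030 / -1.598911 = 0.4047

p = 0.4047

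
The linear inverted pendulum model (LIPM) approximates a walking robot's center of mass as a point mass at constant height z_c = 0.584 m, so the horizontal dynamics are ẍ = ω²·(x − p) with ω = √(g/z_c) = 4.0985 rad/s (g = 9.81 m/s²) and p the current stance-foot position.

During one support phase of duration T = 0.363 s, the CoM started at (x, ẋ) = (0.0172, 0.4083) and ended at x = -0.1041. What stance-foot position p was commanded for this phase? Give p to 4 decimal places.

p = 0.2664

ωT = 4.0985·0.363 = 1.487755; cosh(ωT) = 2.326513, sinh(ωT) = 2.100634
x(T) = p + (x₀−p)·cosh(ωT) + (ẋ₀/ω)·sinh(ωT) ⇒ p·(1 − cosh) = x(T) − x₀·cosh − (ẋ₀/ω)·sinh
numerator   = -0.1041 − (0.0172)·2.326513 − (0.4083/4.0985)·2.100634 = -0.353385
denominator = 1 − 2.326513 = -1.326513
p = -0.353385 / -1.326513 = 0.2664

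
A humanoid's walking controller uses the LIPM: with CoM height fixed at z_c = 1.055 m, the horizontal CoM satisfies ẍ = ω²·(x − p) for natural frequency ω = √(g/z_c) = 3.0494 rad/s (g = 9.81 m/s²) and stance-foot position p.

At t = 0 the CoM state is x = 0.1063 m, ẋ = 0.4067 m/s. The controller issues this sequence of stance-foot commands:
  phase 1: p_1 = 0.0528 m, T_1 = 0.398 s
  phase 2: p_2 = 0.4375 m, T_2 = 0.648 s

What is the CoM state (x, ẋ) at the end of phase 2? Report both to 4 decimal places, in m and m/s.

phase 1: p=0.0528, T=0.398, ωT=1.213661, cosh=1.831446, sinh=1.534339; start (x,ẋ)=(0.106300, 0.406700) → end (x,ẋ)=(0.355418, 0.995166)
phase 2: p=0.4375, T=0.648, ωT=1.976011, cosh=3.676266, sinh=3.537645; start (x,ẋ)=(0.355418, 0.995166) → end (x,ẋ)=(1.290248, 2.773017)

x = 1.2902, ẋ = 2.7730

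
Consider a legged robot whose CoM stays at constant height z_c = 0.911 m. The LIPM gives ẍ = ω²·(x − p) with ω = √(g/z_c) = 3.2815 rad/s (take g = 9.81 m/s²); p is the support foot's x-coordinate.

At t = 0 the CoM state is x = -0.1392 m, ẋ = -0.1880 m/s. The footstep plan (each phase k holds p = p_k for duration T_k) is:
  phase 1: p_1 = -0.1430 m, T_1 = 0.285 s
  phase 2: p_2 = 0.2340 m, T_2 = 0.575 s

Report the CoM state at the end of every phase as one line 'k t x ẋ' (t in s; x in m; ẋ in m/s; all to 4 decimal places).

phase 1: p=-0.1430, T=0.285, ωT=0.935227, cosh=1.470145, sinh=1.077648; start (x,ẋ)=(-0.139200, -0.188000) → end (x,ẋ)=(-0.199153, -0.262949)
phase 2: p=0.2340, T=0.575, ωT=1.886862, cosh=3.375090, sinh=3.223543; start (x,ẋ)=(-0.199153, -0.262949) → end (x,ẋ)=(-1.486235, -5.469393)

1 0.2850 -0.1992 -0.2629
2 0.8600 -1.4862 -5.4694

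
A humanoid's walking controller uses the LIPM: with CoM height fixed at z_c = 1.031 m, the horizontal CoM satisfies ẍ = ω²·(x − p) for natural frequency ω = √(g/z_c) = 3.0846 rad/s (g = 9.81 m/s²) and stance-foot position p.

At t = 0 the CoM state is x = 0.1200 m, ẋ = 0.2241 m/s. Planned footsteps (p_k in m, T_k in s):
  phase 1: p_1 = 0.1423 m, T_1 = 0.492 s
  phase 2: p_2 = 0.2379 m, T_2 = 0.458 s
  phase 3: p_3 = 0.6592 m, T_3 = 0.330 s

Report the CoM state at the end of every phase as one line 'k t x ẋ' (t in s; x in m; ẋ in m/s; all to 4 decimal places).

1 0.4920 0.2467 0.3863
2 0.9500 0.4991 0.8930
3 1.2800 0.7570 0.8027

phase 1: p=0.1423, T=0.492, ωT=1.517623, cosh=2.390302, sinh=2.171069; start (x,ẋ)=(0.120000, 0.224100) → end (x,ẋ)=(0.246727, 0.386326)
phase 2: p=0.2379, T=0.458, ωT=1.412747, cosh=2.175348, sinh=1.931874; start (x,ẋ)=(0.246727, 0.386326) → end (x,ẋ)=(0.499057, 0.892995)
phase 3: p=0.6592, T=0.330, ωT=1.017918, cosh=1.564387, sinh=1.203040; start (x,ẋ)=(0.499057, 0.892995) → end (x,ẋ)=(0.756956, 0.802715)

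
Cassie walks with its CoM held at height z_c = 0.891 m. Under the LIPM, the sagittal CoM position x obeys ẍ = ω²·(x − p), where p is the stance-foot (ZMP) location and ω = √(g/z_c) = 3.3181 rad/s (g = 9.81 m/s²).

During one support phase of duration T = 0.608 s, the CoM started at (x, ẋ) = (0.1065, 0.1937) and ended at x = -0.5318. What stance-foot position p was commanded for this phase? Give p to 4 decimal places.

p = 0.4087

ωT = 3.3181·0.608 = 2.017405; cosh(ωT) = 3.825894, sinh(ωT) = 3.692893
x(T) = p + (x₀−p)·cosh(ωT) + (ẋ₀/ω)·sinh(ωT) ⇒ p·(1 − cosh) = x(T) − x₀·cosh − (ẋ₀/ω)·sinh
numerator   = -0.5318 − (0.1065)·3.825894 − (0.1937/3.3181)·3.692893 = -1.154837
denominator = 1 − 3.825894 = -2.825894
p = -1.154837 / -2.825894 = 0.4087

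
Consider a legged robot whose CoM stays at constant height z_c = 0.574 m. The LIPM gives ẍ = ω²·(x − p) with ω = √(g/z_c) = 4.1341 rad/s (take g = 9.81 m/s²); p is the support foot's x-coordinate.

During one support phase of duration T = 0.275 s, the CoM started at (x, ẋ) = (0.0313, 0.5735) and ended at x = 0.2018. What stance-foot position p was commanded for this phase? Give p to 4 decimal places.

p = 0.0639

ωT = 4.1341·0.275 = 1.136878; cosh(ωT) = 1.718920, sinh(ωT) = 1.398101
x(T) = p + (x₀−p)·cosh(ωT) + (ẋ₀/ω)·sinh(ωT) ⇒ p·(1 − cosh) = x(T) − x₀·cosh − (ẋ₀/ω)·sinh
numerator   = 0.2018 − (0.0313)·1.718920 − (0.5735/4.1341)·1.398101 = -0.045953
denominator = 1 − 1.718920 = -0.718920
p = -0.045953 / -0.718920 = 0.0639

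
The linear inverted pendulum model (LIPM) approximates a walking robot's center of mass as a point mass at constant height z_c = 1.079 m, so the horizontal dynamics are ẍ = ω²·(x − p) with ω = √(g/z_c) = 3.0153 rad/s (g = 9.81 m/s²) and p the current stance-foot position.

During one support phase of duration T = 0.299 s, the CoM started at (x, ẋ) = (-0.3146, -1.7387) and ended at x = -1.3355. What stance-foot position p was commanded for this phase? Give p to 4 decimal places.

ωT = 3.0153·0.299 = 0.901575; cosh(ωT) = 1.434705, sinh(ωT) = 1.028775
x(T) = p + (x₀−p)·cosh(ωT) + (ẋ₀/ω)·sinh(ωT) ⇒ p·(1 − cosh) = x(T) − x₀·cosh − (ẋ₀/ω)·sinh
numerator   = -1.3355 − (-0.3146)·1.434705 − (-1.7387/3.0153)·1.028775 = -0.290924
denominator = 1 − 1.434705 = -0.434705
p = -0.290924 / -0.434705 = 0.6692

p = 0.6692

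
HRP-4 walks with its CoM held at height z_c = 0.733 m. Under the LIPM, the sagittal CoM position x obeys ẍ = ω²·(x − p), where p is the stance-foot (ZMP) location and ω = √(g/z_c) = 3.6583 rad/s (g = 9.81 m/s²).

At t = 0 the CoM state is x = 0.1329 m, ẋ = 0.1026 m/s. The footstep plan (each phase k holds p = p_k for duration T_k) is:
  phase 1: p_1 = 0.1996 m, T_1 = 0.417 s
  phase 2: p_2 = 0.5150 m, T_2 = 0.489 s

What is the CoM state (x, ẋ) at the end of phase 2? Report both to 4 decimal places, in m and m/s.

phase 1: p=0.1996, T=0.417, ωT=1.525511, cosh=2.407501, sinh=2.189991; start (x,ẋ)=(0.132900, 0.102600) → end (x,ẋ)=(0.100440, -0.287367)
phase 2: p=0.5150, T=0.489, ωT=1.788909, cosh=3.075031, sinh=2.907889; start (x,ẋ)=(0.100440, -0.287367) → end (x,ẋ)=(-0.988206, -5.293725)

x = -0.9882, ẋ = -5.2937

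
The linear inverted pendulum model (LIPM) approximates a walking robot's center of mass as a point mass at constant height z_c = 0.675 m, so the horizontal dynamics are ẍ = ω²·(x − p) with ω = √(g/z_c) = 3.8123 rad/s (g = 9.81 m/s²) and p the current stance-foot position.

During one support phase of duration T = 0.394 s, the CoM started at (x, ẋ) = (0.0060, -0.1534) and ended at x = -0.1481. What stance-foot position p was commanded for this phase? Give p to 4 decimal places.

ωT = 3.8123·0.394 = 1.502046; cosh(ωT) = 2.356771, sinh(ωT) = 2.134097
x(T) = p + (x₀−p)·cosh(ωT) + (ẋ₀/ω)·sinh(ωT) ⇒ p·(1 − cosh) = x(T) − x₀·cosh − (ẋ₀/ω)·sinh
numerator   = -0.1481 − (0.0060)·2.356771 − (-0.1534/3.8123)·2.134097 = -0.076368
denominator = 1 − 2.356771 = -1.356771
p = -0.076368 / -1.356771 = 0.0563

p = 0.0563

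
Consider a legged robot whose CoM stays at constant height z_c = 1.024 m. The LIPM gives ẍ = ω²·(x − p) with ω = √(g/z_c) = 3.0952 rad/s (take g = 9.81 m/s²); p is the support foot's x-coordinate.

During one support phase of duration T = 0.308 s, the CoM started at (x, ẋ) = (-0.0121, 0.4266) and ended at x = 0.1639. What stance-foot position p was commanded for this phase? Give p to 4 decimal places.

ωT = 3.0952·0.308 = 0.953322; cosh(ωT) = 1.489886, sinh(ωT) = 1.104427
x(T) = p + (x₀−p)·cosh(ωT) + (ẋ₀/ω)·sinh(ωT) ⇒ p·(1 − cosh) = x(T) − x₀·cosh − (ẋ₀/ω)·sinh
numerator   = 0.1639 − (-0.0121)·1.489886 − (0.4266/3.0952)·1.104427 = 0.029709
denominator = 1 − 1.489886 = -0.489886
p = 0.029709 / -0.489886 = -0.0606

p = -0.0606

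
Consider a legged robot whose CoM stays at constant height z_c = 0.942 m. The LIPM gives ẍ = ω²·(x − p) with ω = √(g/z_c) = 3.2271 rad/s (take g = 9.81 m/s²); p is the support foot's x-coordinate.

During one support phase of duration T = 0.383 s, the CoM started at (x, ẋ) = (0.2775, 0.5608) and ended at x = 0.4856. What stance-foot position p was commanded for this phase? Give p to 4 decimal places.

ωT = 3.2271·0.383 = 1.235979; cosh(ωT) = 1.866149, sinh(ωT) = 1.575599
x(T) = p + (x₀−p)·cosh(ωT) + (ẋ₀/ω)·sinh(ωT) ⇒ p·(1 − cosh) = x(T) − x₀·cosh − (ẋ₀/ω)·sinh
numerator   = 0.4856 − (0.2775)·1.866149 − (0.5608/3.2271)·1.575599 = -0.306061
denominator = 1 − 1.866149 = -0.866149
p = -0.306061 / -0.866149 = 0.3534

p = 0.3534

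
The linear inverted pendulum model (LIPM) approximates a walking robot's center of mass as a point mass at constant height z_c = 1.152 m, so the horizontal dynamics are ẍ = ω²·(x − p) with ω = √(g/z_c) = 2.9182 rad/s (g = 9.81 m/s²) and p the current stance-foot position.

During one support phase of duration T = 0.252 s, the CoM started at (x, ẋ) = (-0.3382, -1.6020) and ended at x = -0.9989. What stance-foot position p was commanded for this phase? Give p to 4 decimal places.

p = 0.4384

ωT = 2.9182·0.252 = 0.735386; cosh(ωT) = 1.282804, sinh(ωT) = 0.803484
x(T) = p + (x₀−p)·cosh(ωT) + (ẋ₀/ω)·sinh(ωT) ⇒ p·(1 − cosh) = x(T) − x₀·cosh − (ẋ₀/ω)·sinh
numerator   = -0.9989 − (-0.3382)·1.282804 − (-1.6020/2.9182)·0.803484 = -0.123968
denominator = 1 − 1.282804 = -0.282804
p = -0.123968 / -0.282804 = 0.4384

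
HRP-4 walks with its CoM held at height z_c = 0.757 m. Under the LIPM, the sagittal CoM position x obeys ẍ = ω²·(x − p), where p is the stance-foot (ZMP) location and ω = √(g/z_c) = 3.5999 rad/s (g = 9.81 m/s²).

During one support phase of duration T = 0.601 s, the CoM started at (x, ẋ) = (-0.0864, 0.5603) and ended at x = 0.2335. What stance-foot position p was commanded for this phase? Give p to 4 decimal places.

ωT = 3.5999·0.601 = 2.163540; cosh(ωT) = 4.408402, sinh(ωT) = 4.293485
x(T) = p + (x₀−p)·cosh(ωT) + (ẋ₀/ω)·sinh(ωT) ⇒ p·(1 − cosh) = x(T) − x₀·cosh − (ẋ₀/ω)·sinh
numerator   = 0.2335 − (-0.0864)·4.408402 − (0.5603/3.5999)·4.293485 = -0.053866
denominator = 1 − 4.408402 = -3.408402
p = -0.053866 / -3.408402 = 0.0158

p = 0.0158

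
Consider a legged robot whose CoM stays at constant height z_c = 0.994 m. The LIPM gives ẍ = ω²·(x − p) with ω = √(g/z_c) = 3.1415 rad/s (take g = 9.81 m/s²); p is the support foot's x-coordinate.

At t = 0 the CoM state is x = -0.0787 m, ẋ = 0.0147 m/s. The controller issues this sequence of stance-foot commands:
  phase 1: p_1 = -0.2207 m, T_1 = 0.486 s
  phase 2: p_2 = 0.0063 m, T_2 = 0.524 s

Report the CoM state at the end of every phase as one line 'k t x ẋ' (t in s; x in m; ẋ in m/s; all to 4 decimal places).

phase 1: p=-0.2207, T=0.486, ωT=1.526769, cosh=2.410258, sinh=2.193022; start (x,ẋ)=(-0.078700, 0.014700) → end (x,ẋ)=(0.131818, 1.013722)
phase 2: p=0.0063, T=0.524, ωT=1.646146, cosh=2.689871, sinh=2.497080; start (x,ẋ)=(0.131818, 1.013722) → end (x,ẋ)=(1.149704, 3.711421)

1 0.4860 0.1318 1.0137
2 1.0100 1.1497 3.7114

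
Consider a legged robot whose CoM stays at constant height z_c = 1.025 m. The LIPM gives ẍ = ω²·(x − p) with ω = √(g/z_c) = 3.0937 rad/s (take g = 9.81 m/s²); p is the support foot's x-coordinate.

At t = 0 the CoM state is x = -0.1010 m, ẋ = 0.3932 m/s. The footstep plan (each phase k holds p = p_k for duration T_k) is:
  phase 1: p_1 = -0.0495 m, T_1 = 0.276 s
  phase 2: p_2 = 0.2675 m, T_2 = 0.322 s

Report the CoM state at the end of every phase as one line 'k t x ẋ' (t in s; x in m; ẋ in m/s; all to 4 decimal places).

phase 1: p=-0.0495, T=0.276, ωT=0.853861, cosh=1.387233, sinh=0.961465; start (x,ẋ)=(-0.101000, 0.393200) → end (x,ẋ)=(0.001257, 0.392274)
phase 2: p=0.2675, T=0.322, ωT=0.996171, cosh=1.538593, sinh=1.169302; start (x,ẋ)=(0.001257, 0.392274) → end (x,ẋ)=(0.006125, -0.359577)

1 0.2760 0.0013 0.3923
2 0.5980 0.0061 -0.3596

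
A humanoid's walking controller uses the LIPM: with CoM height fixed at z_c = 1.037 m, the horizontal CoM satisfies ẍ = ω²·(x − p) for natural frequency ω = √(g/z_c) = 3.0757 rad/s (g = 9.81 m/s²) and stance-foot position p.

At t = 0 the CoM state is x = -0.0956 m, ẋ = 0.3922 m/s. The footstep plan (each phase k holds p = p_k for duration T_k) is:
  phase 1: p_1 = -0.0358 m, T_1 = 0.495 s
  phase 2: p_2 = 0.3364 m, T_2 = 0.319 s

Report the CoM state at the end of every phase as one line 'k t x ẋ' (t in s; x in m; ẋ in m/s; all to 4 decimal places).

1 0.4950 0.0990 0.5402
2 0.8140 0.1765 -0.0155

phase 1: p=-0.0358, T=0.495, ωT=1.522471, cosh=2.400856, sinh=2.182684; start (x,ẋ)=(-0.095600, 0.392200) → end (x,ẋ)=(0.098955, 0.540161)
phase 2: p=0.3364, T=0.319, ωT=0.981148, cosh=1.521199, sinh=1.146319; start (x,ẋ)=(0.098955, 0.540161) → end (x,ẋ)=(0.176518, -0.015474)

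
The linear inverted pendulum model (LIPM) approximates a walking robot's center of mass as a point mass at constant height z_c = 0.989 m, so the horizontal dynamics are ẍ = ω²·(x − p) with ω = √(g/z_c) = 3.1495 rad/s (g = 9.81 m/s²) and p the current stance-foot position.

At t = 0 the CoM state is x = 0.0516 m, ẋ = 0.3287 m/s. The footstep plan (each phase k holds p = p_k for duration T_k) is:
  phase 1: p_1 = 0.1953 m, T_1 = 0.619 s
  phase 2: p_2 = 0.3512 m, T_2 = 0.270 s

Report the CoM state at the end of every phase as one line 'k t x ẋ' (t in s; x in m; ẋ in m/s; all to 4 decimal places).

1 0.6190 0.0395 -0.3796
2 0.8890 -0.1955 -1.4645

phase 1: p=0.1953, T=0.619, ωT=1.949541, cosh=3.583899, sinh=3.441560; start (x,ẋ)=(0.051600, 0.328700) → end (x,ẋ)=(0.039475, -0.379564)
phase 2: p=0.3512, T=0.270, ωT=0.850365, cosh=1.383880, sinh=0.956621; start (x,ẋ)=(0.039475, -0.379564) → end (x,ẋ)=(-0.195478, -1.464462)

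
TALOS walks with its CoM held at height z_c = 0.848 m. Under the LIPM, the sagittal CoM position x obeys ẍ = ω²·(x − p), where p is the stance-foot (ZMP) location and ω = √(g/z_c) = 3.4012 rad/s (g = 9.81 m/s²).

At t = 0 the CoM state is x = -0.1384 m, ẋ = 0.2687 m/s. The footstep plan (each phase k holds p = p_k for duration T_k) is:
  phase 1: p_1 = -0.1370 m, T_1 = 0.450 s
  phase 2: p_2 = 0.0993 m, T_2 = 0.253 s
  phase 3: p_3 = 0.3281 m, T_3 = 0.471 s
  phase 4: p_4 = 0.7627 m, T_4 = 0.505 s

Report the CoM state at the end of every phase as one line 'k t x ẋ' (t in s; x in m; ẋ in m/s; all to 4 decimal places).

phase 1: p=-0.1370, T=0.450, ωT=1.530540, cosh=2.418545, sinh=2.202126; start (x,ẋ)=(-0.138400, 0.268700) → end (x,ẋ)=(0.033585, 0.639377)
phase 2: p=0.0993, T=0.253, ωT=0.860504, cosh=1.393650, sinh=0.970701; start (x,ẋ)=(0.033585, 0.639377) → end (x,ẋ)=(0.190195, 0.674108)
phase 3: p=0.3281, T=0.471, ωT=1.601965, cosh=2.582138, sinh=2.380638; start (x,ẋ)=(0.190195, 0.674108) → end (x,ẋ)=(0.443845, 0.624018)
phase 4: p=0.7627, T=0.505, ωT=1.717606, cosh=2.875335, sinh=2.695840; start (x,ẋ)=(0.443845, 0.624018) → end (x,ẋ)=(0.340492, -1.129345)

1 0.4500 0.0336 0.6394
2 0.7030 0.1902 0.6741
3 1.1740 0.4438 0.6240
4 1.6790 0.3405 -1.1293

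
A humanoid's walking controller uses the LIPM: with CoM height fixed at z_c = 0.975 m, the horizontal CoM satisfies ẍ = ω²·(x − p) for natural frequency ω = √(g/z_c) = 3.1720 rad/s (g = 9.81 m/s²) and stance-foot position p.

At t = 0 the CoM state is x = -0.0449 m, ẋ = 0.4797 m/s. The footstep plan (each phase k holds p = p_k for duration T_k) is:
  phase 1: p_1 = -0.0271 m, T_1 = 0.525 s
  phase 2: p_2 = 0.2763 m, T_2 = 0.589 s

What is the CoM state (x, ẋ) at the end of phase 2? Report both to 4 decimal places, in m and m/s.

phase 1: p=-0.0271, T=0.525, ωT=1.665300, cosh=2.738197, sinh=2.549063; start (x,ẋ)=(-0.044900, 0.479700) → end (x,ẋ)=(0.309654, 1.169589)
phase 2: p=0.2763, T=0.589, ωT=1.868308, cosh=3.315856, sinh=3.161471; start (x,ẋ)=(0.309654, 1.169589) → end (x,ẋ)=(1.552602, 4.212664)

x = 1.5526, ẋ = 4.2127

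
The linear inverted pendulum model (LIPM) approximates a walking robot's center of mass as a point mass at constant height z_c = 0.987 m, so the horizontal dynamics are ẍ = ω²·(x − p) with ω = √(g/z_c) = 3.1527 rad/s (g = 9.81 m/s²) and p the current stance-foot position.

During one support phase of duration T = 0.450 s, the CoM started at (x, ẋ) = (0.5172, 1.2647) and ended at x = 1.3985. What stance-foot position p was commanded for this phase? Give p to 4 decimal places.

ωT = 3.1527·0.450 = 1.418715; cosh(ωT) = 2.186916, sinh(ωT) = 1.944891
x(T) = p + (x₀−p)·cosh(ωT) + (ẋ₀/ω)·sinh(ωT) ⇒ p·(1 − cosh) = x(T) − x₀·cosh − (ẋ₀/ω)·sinh
numerator   = 1.3985 − (0.5172)·2.186916 − (1.2647/3.1527)·1.944891 = -0.512763
denominator = 1 − 2.186916 = -1.186916
p = -0.512763 / -1.186916 = 0.4320

p = 0.4320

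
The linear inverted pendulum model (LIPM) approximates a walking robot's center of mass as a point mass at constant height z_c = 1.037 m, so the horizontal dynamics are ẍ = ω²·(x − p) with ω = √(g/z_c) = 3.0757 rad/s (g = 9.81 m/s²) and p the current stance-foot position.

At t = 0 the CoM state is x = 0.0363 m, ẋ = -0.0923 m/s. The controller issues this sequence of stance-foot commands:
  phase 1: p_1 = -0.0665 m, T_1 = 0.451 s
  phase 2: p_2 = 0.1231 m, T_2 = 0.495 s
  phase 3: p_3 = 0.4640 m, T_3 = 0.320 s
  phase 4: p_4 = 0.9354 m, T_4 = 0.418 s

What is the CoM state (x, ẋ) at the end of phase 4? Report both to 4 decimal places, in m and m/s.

phase 1: p=-0.0665, T=0.451, ωT=1.387141, cosh=2.126588, sinh=1.876799; start (x,ẋ)=(0.036300, -0.092300) → end (x,ẋ)=(0.095792, 0.397126)
phase 2: p=0.1231, T=0.495, ωT=1.522471, cosh=2.400856, sinh=2.182684; start (x,ẋ)=(0.095792, 0.397126) → end (x,ẋ)=(0.339358, 0.770113)
phase 3: p=0.4640, T=0.320, ωT=0.984224, cosh=1.524732, sinh=1.151003; start (x,ẋ)=(0.339358, 0.770113) → end (x,ẋ)=(0.562150, 0.732967)
phase 4: p=0.9354, T=0.418, ωT=1.285643, cosh=1.946732, sinh=1.670259; start (x,ẋ)=(0.562150, 0.732967) → end (x,ẋ)=(0.606821, -0.490573)

x = 0.6068, ẋ = -0.4906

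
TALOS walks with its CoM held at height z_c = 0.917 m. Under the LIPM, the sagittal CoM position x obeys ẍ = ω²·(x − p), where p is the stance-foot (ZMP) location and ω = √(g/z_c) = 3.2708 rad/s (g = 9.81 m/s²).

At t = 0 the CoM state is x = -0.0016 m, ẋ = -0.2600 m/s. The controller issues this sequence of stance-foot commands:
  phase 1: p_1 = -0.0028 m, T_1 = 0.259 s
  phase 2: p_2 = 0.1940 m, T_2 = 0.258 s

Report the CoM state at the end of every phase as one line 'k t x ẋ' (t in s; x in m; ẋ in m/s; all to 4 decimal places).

1 0.2590 -0.0768 -0.3553
2 0.5170 -0.2821 -1.3289

phase 1: p=-0.0028, T=0.259, ωT=0.847137, cosh=1.380799, sinh=0.952159; start (x,ẋ)=(-0.001600, -0.260000) → end (x,ẋ)=(-0.076831, -0.355271)
phase 2: p=0.1940, T=0.258, ωT=0.843866, cosh=1.377692, sinh=0.947648; start (x,ẋ)=(-0.076831, -0.355271) → end (x,ẋ)=(-0.282055, -1.328914)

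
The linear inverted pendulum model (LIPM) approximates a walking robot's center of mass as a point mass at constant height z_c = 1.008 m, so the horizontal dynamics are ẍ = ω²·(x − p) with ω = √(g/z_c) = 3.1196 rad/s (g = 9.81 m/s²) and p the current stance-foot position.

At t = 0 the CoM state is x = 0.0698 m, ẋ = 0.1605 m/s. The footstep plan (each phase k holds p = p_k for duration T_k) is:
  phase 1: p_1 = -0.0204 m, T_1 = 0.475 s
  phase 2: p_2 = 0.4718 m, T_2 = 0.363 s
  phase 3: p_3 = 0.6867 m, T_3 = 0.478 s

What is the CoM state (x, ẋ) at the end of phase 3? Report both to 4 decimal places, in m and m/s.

x = 1.0718, ẋ = 1.4618

phase 1: p=-0.0204, T=0.475, ωT=1.481810, cosh=2.314065, sinh=2.086839; start (x,ẋ)=(0.069800, 0.160500) → end (x,ẋ)=(0.295694, 0.958619)
phase 2: p=0.4718, T=0.363, ωT=1.132415, cosh=1.712698, sinh=1.390443; start (x,ẋ)=(0.295694, 0.958619) → end (x,ẋ)=(0.597452, 0.877943)
phase 3: p=0.6867, T=0.478, ωT=1.491169, cosh=2.333697, sinh=2.108588; start (x,ẋ)=(0.597452, 0.877943) → end (x,ẋ)=(1.071838, 1.461784)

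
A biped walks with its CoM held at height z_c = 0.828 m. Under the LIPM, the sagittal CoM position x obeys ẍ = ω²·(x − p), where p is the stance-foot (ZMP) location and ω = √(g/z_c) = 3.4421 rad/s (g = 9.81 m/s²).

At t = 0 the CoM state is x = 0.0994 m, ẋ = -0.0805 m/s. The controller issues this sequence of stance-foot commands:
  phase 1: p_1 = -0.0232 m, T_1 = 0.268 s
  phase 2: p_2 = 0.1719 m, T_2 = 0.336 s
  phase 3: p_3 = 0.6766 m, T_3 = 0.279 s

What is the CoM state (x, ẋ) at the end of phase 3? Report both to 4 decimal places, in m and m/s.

x = 0.1387, ẋ = -1.1298

phase 1: p=-0.0232, T=0.268, ωT=0.922483, cosh=1.456530, sinh=1.058999; start (x,ẋ)=(0.099400, -0.080500) → end (x,ẋ)=(0.130604, 0.329648)
phase 2: p=0.1719, T=0.336, ωT=1.156546, cosh=1.746752, sinh=1.432181; start (x,ẋ)=(0.130604, 0.329648) → end (x,ẋ)=(0.236925, 0.372236)
phase 3: p=0.6766, T=0.279, ωT=0.960346, cosh=1.497680, sinh=1.114920; start (x,ẋ)=(0.236925, 0.372236) → end (x,ẋ)=(0.138677, -1.129835)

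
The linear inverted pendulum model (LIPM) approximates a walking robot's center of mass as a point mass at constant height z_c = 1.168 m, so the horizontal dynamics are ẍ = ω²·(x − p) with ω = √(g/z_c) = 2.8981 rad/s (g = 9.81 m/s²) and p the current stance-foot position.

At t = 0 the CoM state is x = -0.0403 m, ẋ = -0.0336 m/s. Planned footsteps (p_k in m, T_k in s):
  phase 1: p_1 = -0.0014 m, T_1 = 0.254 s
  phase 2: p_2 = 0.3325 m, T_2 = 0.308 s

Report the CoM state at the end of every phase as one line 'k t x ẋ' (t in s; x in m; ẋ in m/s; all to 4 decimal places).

1 0.2540 -0.0607 -0.1338
2 0.5620 -0.2749 -1.3483

phase 1: p=-0.0014, T=0.254, ωT=0.736117, cosh=1.283392, sinh=0.804422; start (x,ẋ)=(-0.040300, -0.033600) → end (x,ẋ)=(-0.060650, -0.133809)
phase 2: p=0.3325, T=0.308, ωT=0.892615, cosh=1.425544, sinh=1.015961; start (x,ẋ)=(-0.060650, -0.133809) → end (x,ẋ)=(-0.274861, -1.348326)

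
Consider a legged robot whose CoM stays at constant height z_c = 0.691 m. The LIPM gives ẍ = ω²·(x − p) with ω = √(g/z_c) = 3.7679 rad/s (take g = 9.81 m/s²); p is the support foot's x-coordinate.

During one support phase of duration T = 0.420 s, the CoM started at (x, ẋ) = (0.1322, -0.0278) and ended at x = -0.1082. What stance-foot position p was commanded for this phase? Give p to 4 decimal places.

p = 0.2775

ωT = 3.7679·0.420 = 1.582518; cosh(ωT) = 2.536327, sinh(ωT) = 2.330869
x(T) = p + (x₀−p)·cosh(ωT) + (ẋ₀/ω)·sinh(ωT) ⇒ p·(1 − cosh) = x(T) − x₀·cosh − (ẋ₀/ω)·sinh
numerator   = -0.1082 − (0.1322)·2.536327 − (-0.0278/3.7679)·2.330869 = -0.426305
denominator = 1 − 2.536327 = -1.536327
p = -0.426305 / -1.536327 = 0.2775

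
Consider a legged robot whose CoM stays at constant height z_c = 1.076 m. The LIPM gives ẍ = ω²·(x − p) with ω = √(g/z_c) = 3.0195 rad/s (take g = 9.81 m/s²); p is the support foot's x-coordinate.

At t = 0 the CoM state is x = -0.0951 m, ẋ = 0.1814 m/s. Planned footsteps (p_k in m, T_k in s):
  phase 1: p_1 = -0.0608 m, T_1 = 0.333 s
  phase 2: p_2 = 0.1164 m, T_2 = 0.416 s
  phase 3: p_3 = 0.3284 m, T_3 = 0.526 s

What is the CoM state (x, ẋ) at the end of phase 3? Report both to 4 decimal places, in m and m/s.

x = -1.1358, ẋ = -4.2533

phase 1: p=-0.0608, T=0.333, ωT=1.005494, cosh=1.549560, sinh=1.183696; start (x,ẋ)=(-0.095100, 0.181400) → end (x,ẋ)=(-0.042838, 0.158496)
phase 2: p=0.1164, T=0.416, ωT=1.256112, cosh=1.898250, sinh=1.613491; start (x,ẋ)=(-0.042838, 0.158496) → end (x,ẋ)=(-0.101180, -0.474932)
phase 3: p=0.3284, T=0.526, ωT=1.588257, cosh=2.549745, sinh=2.345464; start (x,ẋ)=(-0.101180, -0.474932) → end (x,ẋ)=(-1.135834, -4.253296)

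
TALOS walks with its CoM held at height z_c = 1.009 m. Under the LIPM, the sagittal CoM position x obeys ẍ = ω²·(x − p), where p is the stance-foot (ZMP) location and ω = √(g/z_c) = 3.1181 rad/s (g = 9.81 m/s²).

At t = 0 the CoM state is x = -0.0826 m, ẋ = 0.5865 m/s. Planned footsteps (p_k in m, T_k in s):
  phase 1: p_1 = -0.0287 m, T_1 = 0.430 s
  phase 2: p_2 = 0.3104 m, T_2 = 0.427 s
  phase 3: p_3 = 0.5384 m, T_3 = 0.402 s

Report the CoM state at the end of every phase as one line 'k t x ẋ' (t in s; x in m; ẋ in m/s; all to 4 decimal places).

1 0.4300 0.1961 0.8983
2 0.8570 0.5863 1.1917
3 1.2590 1.2439 2.4973

phase 1: p=-0.0287, T=0.430, ωT=1.340783, cosh=2.041838, sinh=1.780197; start (x,ẋ)=(-0.082600, 0.586500) → end (x,ẋ)=(0.196092, 0.898348)
phase 2: p=0.3104, T=0.427, ωT=1.331429, cosh=2.025274, sinh=1.761175; start (x,ẋ)=(0.196092, 0.898348) → end (x,ẋ)=(0.586302, 1.191675)
phase 3: p=0.5384, T=0.402, ωT=1.253476, cosh=1.894004, sinh=1.608493; start (x,ẋ)=(0.586302, 1.191675) → end (x,ẋ)=(1.243860, 2.497287)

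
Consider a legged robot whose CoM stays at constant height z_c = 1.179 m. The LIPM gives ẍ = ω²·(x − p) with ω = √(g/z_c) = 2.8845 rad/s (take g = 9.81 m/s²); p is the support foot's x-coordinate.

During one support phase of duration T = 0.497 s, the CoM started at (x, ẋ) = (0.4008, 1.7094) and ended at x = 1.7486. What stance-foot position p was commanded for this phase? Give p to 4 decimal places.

ωT = 2.8845·0.497 = 1.433596; cosh(ωT) = 2.216102, sinh(ωT) = 1.977653
x(T) = p + (x₀−p)·cosh(ωT) + (ẋ₀/ω)·sinh(ωT) ⇒ p·(1 − cosh) = x(T) − x₀·cosh − (ẋ₀/ω)·sinh
numerator   = 1.7486 − (0.4008)·2.216102 − (1.7094/2.8845)·1.977653 = -0.311602
denominator = 1 − 2.216102 = -1.216102
p = -0.311602 / -1.216102 = 0.2562

p = 0.2562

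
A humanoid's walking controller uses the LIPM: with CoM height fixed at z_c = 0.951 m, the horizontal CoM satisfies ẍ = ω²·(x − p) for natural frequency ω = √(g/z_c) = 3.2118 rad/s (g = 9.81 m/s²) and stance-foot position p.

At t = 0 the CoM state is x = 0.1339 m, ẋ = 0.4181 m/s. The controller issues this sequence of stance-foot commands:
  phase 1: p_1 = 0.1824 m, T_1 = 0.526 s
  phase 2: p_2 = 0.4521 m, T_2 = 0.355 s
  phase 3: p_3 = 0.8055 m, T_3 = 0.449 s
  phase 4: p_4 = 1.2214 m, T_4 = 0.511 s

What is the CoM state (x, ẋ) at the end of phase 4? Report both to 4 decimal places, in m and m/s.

x = 2.1347, ẋ = 3.2582

phase 1: p=0.1824, T=0.526, ωT=1.689407, cosh=2.800448, sinh=2.615819; start (x,ẋ)=(0.133900, 0.418100) → end (x,ẋ)=(0.387096, 0.763395)
phase 2: p=0.4521, T=0.355, ωT=1.140189, cosh=1.723559, sinh=1.403800; start (x,ẋ)=(0.387096, 0.763395) → end (x,ẋ)=(0.673723, 1.022670)
phase 3: p=0.8055, T=0.449, ωT=1.442098, cosh=2.232996, sinh=1.996565; start (x,ẋ)=(0.673723, 1.022670) → end (x,ẋ)=(1.146969, 1.438589)
phase 4: p=1.2214, T=0.511, ωT=1.641230, cosh=2.677627, sinh=2.483886; start (x,ẋ)=(1.146969, 1.438589) → end (x,ẋ)=(2.134652, 3.258212)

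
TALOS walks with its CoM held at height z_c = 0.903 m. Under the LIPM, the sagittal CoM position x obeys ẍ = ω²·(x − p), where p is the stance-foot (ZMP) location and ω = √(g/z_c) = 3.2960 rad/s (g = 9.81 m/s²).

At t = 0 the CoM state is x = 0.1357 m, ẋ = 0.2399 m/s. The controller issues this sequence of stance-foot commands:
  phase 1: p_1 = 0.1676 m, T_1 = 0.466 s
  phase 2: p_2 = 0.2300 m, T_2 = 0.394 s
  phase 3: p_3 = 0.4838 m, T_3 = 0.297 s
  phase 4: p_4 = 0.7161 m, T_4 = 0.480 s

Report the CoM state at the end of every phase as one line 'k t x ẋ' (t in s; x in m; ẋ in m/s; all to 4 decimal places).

1 0.4660 0.2513 0.3502
2 0.8600 0.4521 0.8084
3 1.1570 0.7159 1.1081
4 1.6370 1.4990 2.8082

phase 1: p=0.1676, T=0.466, ωT=1.535936, cosh=2.430463, sinh=2.215209; start (x,ẋ)=(0.135700, 0.239900) → end (x,ẋ)=(0.251303, 0.350156)
phase 2: p=0.2300, T=0.394, ωT=1.298624, cosh=1.968579, sinh=1.695672; start (x,ẋ)=(0.251303, 0.350156) → end (x,ẋ)=(0.452078, 0.808368)
phase 3: p=0.4838, T=0.297, ωT=0.978912, cosh=1.518639, sinh=1.142920; start (x,ẋ)=(0.452078, 0.808368) → end (x,ẋ)=(0.715936, 1.108122)
phase 4: p=0.7161, T=0.480, ωT=1.582080, cosh=2.535306, sinh=2.329759; start (x,ẋ)=(0.715936, 1.108122) → end (x,ẋ)=(1.498953, 2.808166)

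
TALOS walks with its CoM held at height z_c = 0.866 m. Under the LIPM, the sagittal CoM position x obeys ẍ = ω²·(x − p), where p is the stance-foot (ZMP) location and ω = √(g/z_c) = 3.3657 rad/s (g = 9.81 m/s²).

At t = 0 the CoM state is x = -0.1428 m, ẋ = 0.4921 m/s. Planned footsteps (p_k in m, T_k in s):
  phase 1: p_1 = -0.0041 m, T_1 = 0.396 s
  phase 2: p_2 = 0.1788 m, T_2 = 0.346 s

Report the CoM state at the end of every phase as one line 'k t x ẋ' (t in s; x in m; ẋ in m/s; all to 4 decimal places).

1 0.3960 -0.0274 0.1744
2 0.7420 -0.1089 -0.6972

phase 1: p=-0.0041, T=0.396, ωT=1.332817, cosh=2.027722, sinh=1.763989; start (x,ẋ)=(-0.142800, 0.492100) → end (x,ẋ)=(-0.027432, 0.174372)
phase 2: p=0.1788, T=0.346, ωT=1.164532, cosh=1.758246, sinh=1.446177; start (x,ẋ)=(-0.027432, 0.174372) → end (x,ẋ)=(-0.108882, -0.697223)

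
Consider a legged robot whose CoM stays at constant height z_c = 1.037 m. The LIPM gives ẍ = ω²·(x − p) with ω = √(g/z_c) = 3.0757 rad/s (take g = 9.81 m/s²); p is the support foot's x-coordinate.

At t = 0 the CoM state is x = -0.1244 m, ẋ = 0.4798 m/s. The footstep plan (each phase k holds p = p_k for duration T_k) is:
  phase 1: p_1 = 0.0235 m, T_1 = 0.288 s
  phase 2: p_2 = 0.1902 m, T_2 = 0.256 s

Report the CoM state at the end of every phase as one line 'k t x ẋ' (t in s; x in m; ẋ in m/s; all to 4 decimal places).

phase 1: p=0.0235, T=0.288, ωT=0.885802, cosh=1.418655, sinh=1.006272; start (x,ẋ)=(-0.124400, 0.479800) → end (x,ẋ)=(-0.029344, 0.222922)
phase 2: p=0.1902, T=0.256, ωT=0.787379, cosh=1.326333, sinh=0.871297; start (x,ẋ)=(-0.029344, 0.222922) → end (x,ẋ)=(-0.037838, -0.292675)

1 0.2880 -0.0293 0.2229
2 0.5440 -0.0378 -0.2927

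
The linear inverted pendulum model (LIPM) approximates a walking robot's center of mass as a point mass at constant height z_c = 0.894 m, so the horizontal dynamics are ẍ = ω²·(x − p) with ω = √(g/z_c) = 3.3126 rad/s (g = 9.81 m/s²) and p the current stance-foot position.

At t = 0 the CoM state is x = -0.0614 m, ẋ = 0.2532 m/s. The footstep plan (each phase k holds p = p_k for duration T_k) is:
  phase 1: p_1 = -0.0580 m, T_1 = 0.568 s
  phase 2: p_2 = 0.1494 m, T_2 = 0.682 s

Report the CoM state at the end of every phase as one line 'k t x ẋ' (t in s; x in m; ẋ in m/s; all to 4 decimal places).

phase 1: p=-0.0580, T=0.568, ωT=1.881557, cosh=3.358034, sinh=3.205681; start (x,ẋ)=(-0.061400, 0.253200) → end (x,ẋ)=(0.175610, 0.814149)
phase 2: p=0.1494, T=0.682, ωT=2.259193, cosh=4.839898, sinh=4.735463; start (x,ẋ)=(0.175610, 0.814149) → end (x,ẋ)=(1.440106, 4.351552)

1 0.5680 0.1756 0.8141
2 1.2500 1.4401 4.3516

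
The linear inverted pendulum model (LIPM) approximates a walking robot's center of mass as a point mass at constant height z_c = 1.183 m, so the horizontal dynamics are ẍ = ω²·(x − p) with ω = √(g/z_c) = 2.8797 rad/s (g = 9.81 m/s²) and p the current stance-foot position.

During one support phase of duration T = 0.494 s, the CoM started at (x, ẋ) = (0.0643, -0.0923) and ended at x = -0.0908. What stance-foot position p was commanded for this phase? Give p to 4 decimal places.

p = 0.1417

ωT = 2.8797·0.494 = 1.422572; cosh(ωT) = 2.194434, sinh(ωT) = 1.953340
x(T) = p + (x₀−p)·cosh(ωT) + (ẋ₀/ω)·sinh(ωT) ⇒ p·(1 − cosh) = x(T) − x₀·cosh − (ẋ₀/ω)·sinh
numerator   = -0.0908 − (0.0643)·2.194434 − (-0.0923/2.8797)·1.953340 = -0.169294
denominator = 1 − 2.194434 = -1.194434
p = -0.169294 / -1.194434 = 0.1417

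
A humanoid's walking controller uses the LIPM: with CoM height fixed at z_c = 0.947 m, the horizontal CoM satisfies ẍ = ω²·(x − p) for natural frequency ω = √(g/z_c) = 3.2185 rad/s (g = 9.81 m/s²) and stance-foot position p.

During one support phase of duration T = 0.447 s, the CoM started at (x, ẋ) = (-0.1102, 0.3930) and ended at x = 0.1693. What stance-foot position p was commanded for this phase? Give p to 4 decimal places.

ωT = 3.2185·0.447 = 1.438670; cosh(ωT) = 2.226164, sinh(ωT) = 1.988920
x(T) = p + (x₀−p)·cosh(ωT) + (ẋ₀/ω)·sinh(ωT) ⇒ p·(1 − cosh) = x(T) − x₀·cosh − (ẋ₀/ω)·sinh
numerator   = 0.1693 − (-0.1102)·2.226164 − (0.3930/3.2185)·1.988920 = 0.171763
denominator = 1 − 2.226164 = -1.226164
p = 0.171763 / -1.226164 = -0.1401

p = -0.1401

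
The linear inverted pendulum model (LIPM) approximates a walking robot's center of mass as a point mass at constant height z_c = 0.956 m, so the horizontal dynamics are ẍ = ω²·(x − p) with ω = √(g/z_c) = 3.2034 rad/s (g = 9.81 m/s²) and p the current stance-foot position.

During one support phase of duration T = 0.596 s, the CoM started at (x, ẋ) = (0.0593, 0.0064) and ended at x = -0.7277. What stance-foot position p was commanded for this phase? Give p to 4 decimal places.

p = 0.3835

ωT = 3.2034·0.596 = 1.909226; cosh(ωT) = 3.448031, sinh(ωT) = 3.299836
x(T) = p + (x₀−p)·cosh(ωT) + (ẋ₀/ω)·sinh(ωT) ⇒ p·(1 − cosh) = x(T) − x₀·cosh − (ẋ₀/ω)·sinh
numerator   = -0.7277 − (0.0593)·3.448031 − (0.0064/3.2034)·3.299836 = -0.938761
denominator = 1 − 3.448031 = -2.448031
p = -0.938761 / -2.448031 = 0.3835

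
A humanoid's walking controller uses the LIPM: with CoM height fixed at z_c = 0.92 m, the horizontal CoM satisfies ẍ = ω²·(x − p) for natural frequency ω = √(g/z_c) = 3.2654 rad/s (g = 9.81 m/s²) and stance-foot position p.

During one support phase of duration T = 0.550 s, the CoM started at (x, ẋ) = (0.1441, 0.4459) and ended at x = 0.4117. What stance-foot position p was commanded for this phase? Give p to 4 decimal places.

ωT = 3.2654·0.550 = 1.795970; cosh(ωT) = 3.095641, sinh(ωT) = 2.929675
x(T) = p + (x₀−p)·cosh(ωT) + (ẋ₀/ω)·sinh(ωT) ⇒ p·(1 − cosh) = x(T) − x₀·cosh − (ẋ₀/ω)·sinh
numerator   = 0.4117 − (0.1441)·3.095641 − (0.4459/3.2654)·2.929675 = -0.434438
denominator = 1 − 3.095641 = -2.095641
p = -0.434438 / -2.095641 = 0.2073

p = 0.2073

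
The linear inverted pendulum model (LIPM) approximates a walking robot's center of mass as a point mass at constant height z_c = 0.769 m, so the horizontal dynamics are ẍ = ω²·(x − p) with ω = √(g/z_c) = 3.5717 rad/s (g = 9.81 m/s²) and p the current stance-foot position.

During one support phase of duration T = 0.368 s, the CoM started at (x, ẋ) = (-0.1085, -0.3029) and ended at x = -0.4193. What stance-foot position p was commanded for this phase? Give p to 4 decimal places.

p = 0.0566

ωT = 3.5717·0.368 = 1.314386; cosh(ωT) = 1.995551, sinh(ωT) = 1.726912
x(T) = p + (x₀−p)·cosh(ωT) + (ẋ₀/ω)·sinh(ωT) ⇒ p·(1 − cosh) = x(T) − x₀·cosh − (ẋ₀/ω)·sinh
numerator   = -0.4193 − (-0.1085)·1.995551 − (-0.3029/3.5717)·1.726912 = -0.056331
denominator = 1 − 1.995551 = -0.995551
p = -0.056331 / -0.995551 = 0.0566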